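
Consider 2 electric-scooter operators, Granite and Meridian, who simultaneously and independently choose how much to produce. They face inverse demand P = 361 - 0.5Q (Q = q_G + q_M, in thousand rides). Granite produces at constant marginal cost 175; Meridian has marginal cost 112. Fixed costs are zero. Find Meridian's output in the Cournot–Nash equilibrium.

208

Granite's profit: π_G = (361 - 0.5Q)q_G - (175q_G). Setting ∂π_G/∂q_G = 0: 186 - q_G - (1/2)(q_M) = 0.
Meridian's profit: π_M = (361 - 0.5Q)q_M - (112q_M). Setting ∂π_M/∂q_M = 0: 249 - q_M - (1/2)(q_G) = 0.
Best responses: q_G = (186 - (1/2)q_M), q_M = (249 - (1/2)q_G).
Solving the pair: q_G = 82, q_M = 208.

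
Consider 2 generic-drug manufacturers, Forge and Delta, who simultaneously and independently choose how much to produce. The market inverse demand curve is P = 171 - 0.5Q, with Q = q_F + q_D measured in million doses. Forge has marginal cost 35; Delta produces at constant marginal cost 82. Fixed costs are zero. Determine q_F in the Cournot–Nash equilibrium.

122

Forge's profit: π_F = (171 - 0.5Q)q_F - (35q_F). Setting ∂π_F/∂q_F = 0: 136 - q_F - (1/2)(q_D) = 0.
Delta's profit: π_D = (171 - 0.5Q)q_D - (82q_D). Setting ∂π_D/∂q_D = 0: 89 - q_D - (1/2)(q_F) = 0.
So q_F = (136 - (1/2)q_D) and q_D = (89 - (1/2)q_F).
Substituting one into the other gives q_F = 122 and q_D = 28.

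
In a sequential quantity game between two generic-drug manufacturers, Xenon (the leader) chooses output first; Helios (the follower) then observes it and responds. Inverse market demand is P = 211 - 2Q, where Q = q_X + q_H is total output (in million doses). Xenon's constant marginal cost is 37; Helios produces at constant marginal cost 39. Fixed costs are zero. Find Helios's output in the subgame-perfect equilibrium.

The follower Helios best-responds to any q_X: π_H = (211 - 2Q)q_H - 39q_H.
∂π_H/∂q_H = 172 - 2q_X - 4q_H = 0 gives the reaction function q_H = (172 - 2q_X)/4.
The leader anticipates this reaction. Substituting into P = 211 - 2Q gives P = 125 - q_X, so π_X = (125 - q_X)q_X - 37q_X.
Leader FOC: 88 - 2q_X = 0, so q_X = 44.
Then q_H = (172 - 2·44)/4 = 21.

21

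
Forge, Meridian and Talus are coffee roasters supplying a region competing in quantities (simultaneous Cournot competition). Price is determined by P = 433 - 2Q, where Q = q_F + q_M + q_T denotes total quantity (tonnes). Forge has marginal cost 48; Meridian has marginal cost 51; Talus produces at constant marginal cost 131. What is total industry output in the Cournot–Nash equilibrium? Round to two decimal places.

Forge's profit: π_F = (433 - 2Q)q_F - (48q_F). Setting ∂π_F/∂q_F = 0: 385 - 4q_F - 2(q_M + q_T) = 0.
Meridian's first-order condition: 382 - 4q_M - 2(q_F + q_T) = 0.
Talus's profit: π_T = (433 - 2Q)q_T - (131q_T). Setting ∂π_T/∂q_T = 0: 302 - 4q_T - 2(q_F + q_M) = 0.
Adding the 3 conditions: 1069 − 4Q − 4Q = 0, i.e. Q = 1069/8.
Back-substituting: q_F = (385 − 1069/4)/2 = 471/8, q_M = (382 − 1069/4)/2 = 459/8, q_T = (302 − 1069/4)/2 = 139/8.
Total output Q = 471/8 + 459/8 + 139/8 = 1069/8.

133.63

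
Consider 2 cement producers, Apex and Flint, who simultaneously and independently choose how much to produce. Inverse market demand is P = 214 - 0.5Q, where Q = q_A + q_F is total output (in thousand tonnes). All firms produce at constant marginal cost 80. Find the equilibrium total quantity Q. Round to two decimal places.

178.67

Each firm earns π_i = (214 - 0.5Q)q_i - 80q_i.
Setting ∂π_i/∂q_i = 0 with rivals' quantities fixed: 134 - q_i - (1/2)q_j = 0.
With identical firms every q_j equals q_i, so q_j = q_i and 134 = (3/2)q_i, giving q_i = 268/3.
Total output Q = 268/3 + 268/3 = 536/3.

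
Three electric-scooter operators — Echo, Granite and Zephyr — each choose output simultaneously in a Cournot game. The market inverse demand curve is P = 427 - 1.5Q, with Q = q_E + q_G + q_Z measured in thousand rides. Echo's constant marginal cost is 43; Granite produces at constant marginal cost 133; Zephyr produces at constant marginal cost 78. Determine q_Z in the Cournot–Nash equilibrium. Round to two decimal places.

Echo's profit: π_E = (427 - 1.5Q)q_E - (43q_E). Setting ∂π_E/∂q_E = 0: 384 - 3q_E - (3/2)(q_G + q_Z) = 0.
Granite's profit: π_G = (427 - 1.5Q)q_G - (133q_G). Setting ∂π_G/∂q_G = 0: 294 - 3q_G - (3/2)(q_E + q_Z) = 0.
Zephyr's first-order condition: 349 - 3q_Z - (3/2)(q_E + q_G) = 0.
Summing all 3 equations gives 1027 − 6Q = 0, hence Q = 1027/6.
Back-substituting: q_E = (384 − 1027/4)/(3/2) = 509/6, q_G = (294 − 1027/4)/(3/2) = 149/6, q_Z = (349 − 1027/4)/(3/2) = 123/2.

61.50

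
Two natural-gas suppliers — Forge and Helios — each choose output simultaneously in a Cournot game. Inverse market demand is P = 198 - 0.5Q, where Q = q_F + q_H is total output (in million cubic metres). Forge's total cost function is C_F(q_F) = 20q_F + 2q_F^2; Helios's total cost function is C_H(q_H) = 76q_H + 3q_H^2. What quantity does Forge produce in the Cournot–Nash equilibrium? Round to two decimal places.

34.10

Forge's profit: π_F = (198 - 0.5Q)q_F - (20q_F + 2q_F²). Setting ∂π_F/∂q_F = 0: 178 - 5q_F - (1/2)(q_H) = 0.
Helios's profit: π_H = (198 - 0.5Q)q_H - (76q_H + 3q_H²). Setting ∂π_H/∂q_H = 0: 122 - 7q_H - (1/2)(q_F) = 0.
Rearranging gives the reaction functions q_F = (178 - (1/2)q_H)/5 and q_H = (122 - (1/2)q_F)/7.
Solving the pair: q_F = 34.1007, q_H = 14.9928.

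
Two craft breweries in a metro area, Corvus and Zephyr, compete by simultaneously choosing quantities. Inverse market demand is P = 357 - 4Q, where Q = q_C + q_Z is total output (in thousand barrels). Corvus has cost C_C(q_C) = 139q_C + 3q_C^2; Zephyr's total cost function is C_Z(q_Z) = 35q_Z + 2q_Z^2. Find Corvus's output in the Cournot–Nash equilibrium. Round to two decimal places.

8.74

Corvus's profit: π_C = (357 - 4Q)q_C - (139q_C + 3q_C²). Setting ∂π_C/∂q_C = 0: 218 - 14q_C - 4(q_Z) = 0.
Zephyr's first-order condition: 322 - 12q_Z - 4(q_C) = 0.
So q_C = (218 - 4q_Z)/14 and q_Z = (322 - 4q_C)/12.
Solving the pair: q_C = 166/19, q_Z = 909/38.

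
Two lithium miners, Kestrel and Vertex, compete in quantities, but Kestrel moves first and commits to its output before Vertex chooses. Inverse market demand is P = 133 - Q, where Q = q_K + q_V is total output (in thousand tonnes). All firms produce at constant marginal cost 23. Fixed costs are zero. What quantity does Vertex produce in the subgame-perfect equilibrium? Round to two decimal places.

The follower Vertex best-responds to any q_K: π_V = (133 - Q)q_V - 23q_V.
∂π_V/∂q_V = 110 - q_K - 2q_V = 0 gives the reaction function q_V = (110 - q_K)/2.
Kestrel substitutes q_V(q_K) into its own profit: π_K = q_K(133 - q_K - (110 - q_K)/2) - 23q_K = (78 - (1/2)q_K)q_K - 23q_K.
The leader's first-order condition 55 - q_K = 0 yields q_K = 55.
Then q_V = (110 - 55)/2 = 55/2.

27.50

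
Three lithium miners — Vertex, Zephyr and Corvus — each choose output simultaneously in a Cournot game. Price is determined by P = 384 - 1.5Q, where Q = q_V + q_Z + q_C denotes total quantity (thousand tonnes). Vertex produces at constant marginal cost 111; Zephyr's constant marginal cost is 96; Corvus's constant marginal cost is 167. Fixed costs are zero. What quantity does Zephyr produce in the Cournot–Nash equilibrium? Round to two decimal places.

62.33

Vertex's profit: π_V = (384 - 1.5Q)q_V - (111q_V). Setting ∂π_V/∂q_V = 0: 273 - 3q_V - (3/2)(q_Z + q_C) = 0.
Zephyr's first-order condition: 288 - 3q_Z - (3/2)(q_V + q_C) = 0.
Corvus's profit: π_C = (384 - 1.5Q)q_C - (167q_C). Setting ∂π_C/∂q_C = 0: 217 - 3q_C - (3/2)(q_V + q_Z) = 0.
Summing all 3 equations gives 778 − 6Q = 0, hence Q = 389/3.
Back-substituting: q_V = (273 − 389/2)/(3/2) = 157/3, q_Z = (288 − 389/2)/(3/2) = 187/3, q_C = (217 − 389/2)/(3/2) = 15.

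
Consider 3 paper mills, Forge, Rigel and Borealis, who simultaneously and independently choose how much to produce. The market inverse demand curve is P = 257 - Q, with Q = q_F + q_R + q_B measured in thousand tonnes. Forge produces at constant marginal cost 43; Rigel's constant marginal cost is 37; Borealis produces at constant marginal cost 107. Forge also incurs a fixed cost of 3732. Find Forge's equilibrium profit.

Forge's profit: π_F = (257 - Q)q_F - (43q_F). Setting ∂π_F/∂q_F = 0: 214 - 2q_F - (q_R + q_B) = 0.
Rigel's first-order condition: 220 - 2q_R - (q_F + q_B) = 0.
Borealis's profit: π_B = (257 - Q)q_B - (107q_B). Setting ∂π_B/∂q_B = 0: 150 - 2q_B - (q_F + q_R) = 0.
Adding the 3 first-order conditions: 584 − 4Q = 0, so Q = 146.
Back-substituting: q_F = (214 − 146) = 68, q_R = (220 − 146) = 74, q_B = (150 − 146) = 4.
Price P = 257 - 146 = 111.
Forge's profit: (111 - 43)·68 - 3732 = 892.

892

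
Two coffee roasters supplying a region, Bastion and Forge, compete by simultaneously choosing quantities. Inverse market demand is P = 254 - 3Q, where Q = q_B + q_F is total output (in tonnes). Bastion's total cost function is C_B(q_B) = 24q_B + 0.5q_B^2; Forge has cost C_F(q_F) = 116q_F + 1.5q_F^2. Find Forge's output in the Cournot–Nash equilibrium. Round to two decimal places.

Bastion's profit: π_B = (254 - 3Q)q_B - (24q_B + (1/2)q_B²). Setting ∂π_B/∂q_B = 0: 230 - 7q_B - 3(q_F) = 0.
Forge's first-order condition: 138 - 9q_F - 3(q_B) = 0.
So q_B = (230 - 3q_F)/7 and q_F = (138 - 3q_B)/9.
Solving the pair: q_B = 92/3, q_F = 46/9.

5.11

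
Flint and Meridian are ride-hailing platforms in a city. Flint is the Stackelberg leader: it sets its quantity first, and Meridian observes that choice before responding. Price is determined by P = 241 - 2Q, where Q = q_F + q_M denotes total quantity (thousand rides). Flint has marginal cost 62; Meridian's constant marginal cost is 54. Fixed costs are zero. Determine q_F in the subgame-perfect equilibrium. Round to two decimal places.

42.75

Solve by backward induction. Given q_F, the follower Meridian maximises π_M = (241 - 2q_F - 2q_M)q_M - 54q_M.
Setting the follower's marginal profit to zero, 187 - 2q_F - 4q_M = 0, i.e. q_M = (187 - 2q_F)/4.
The leader anticipates this reaction. Substituting into P = 241 - 2Q gives P = 295/2 - q_F, so π_F = (295/2 - q_F)q_F - 62q_F.
Maximising: ∂π_F/∂q_F = 171/2 - 2q_F = 0, giving q_F = 171/4.
Then q_M = (187 - 2·(171/4))/4 = 203/8.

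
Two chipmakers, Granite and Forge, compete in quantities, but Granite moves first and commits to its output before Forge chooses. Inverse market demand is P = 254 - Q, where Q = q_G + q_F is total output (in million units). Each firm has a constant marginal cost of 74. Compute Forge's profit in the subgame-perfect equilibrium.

2025

The follower Forge best-responds to any q_G: π_F = (254 - Q)q_F - 74q_F.
∂π_F/∂q_F = 180 - q_G - 2q_F = 0 gives the reaction function q_F = (180 - q_G)/2.
Granite substitutes q_F(q_G) into its own profit: π_G = q_G(254 - q_G - (180 - q_G)/2) - 74q_G = (164 - (1/2)q_G)q_G - 74q_G.
Maximising: ∂π_G/∂q_G = 90 - q_G = 0, giving q_G = 90.
Then q_F = (180 - 90)/2 = 45.
Price P = 254 - 135 = 119.
Forge's profit: (119 - 74)·45 = 2025.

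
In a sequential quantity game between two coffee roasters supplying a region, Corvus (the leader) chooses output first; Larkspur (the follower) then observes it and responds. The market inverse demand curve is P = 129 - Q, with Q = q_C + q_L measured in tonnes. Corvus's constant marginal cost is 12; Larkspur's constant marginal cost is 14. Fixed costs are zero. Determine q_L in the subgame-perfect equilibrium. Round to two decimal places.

27.75

The follower Larkspur best-responds to any q_C: π_L = (129 - Q)q_L - 14q_L.
∂π_L/∂q_L = 115 - q_C - 2q_L = 0 gives the reaction function q_L = (115 - q_C)/2.
Corvus substitutes q_L(q_C) into its own profit: π_C = q_C(129 - q_C - (115 - q_C)/2) - 12q_C = (143/2 - (1/2)q_C)q_C - 12q_C.
Maximising: ∂π_C/∂q_C = 119/2 - q_C = 0, giving q_C = 119/2.
Then q_L = (115 - 119/2)/2 = 111/4.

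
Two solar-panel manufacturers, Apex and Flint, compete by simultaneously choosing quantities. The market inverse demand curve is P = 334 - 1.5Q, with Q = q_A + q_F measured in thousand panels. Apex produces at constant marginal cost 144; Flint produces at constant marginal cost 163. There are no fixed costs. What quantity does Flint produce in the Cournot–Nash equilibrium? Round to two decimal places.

Apex's profit: π_A = (334 - 1.5Q)q_A - (144q_A). Setting ∂π_A/∂q_A = 0: 190 - 3q_A - (3/2)(q_F) = 0.
Flint's profit: π_F = (334 - 1.5Q)q_F - (163q_F). Setting ∂π_F/∂q_F = 0: 171 - 3q_F - (3/2)(q_A) = 0.
Best responses: q_A = (190 - (3/2)q_F)/3, q_F = (171 - (3/2)q_A)/3.
Substituting one into the other gives q_A = 418/9 and q_F = 304/9.

33.78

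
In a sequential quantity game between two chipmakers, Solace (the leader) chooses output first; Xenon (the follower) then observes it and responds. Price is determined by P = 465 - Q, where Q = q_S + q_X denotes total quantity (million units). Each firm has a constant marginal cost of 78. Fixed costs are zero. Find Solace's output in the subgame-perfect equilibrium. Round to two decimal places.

Solve by backward induction. Given q_S, the follower Xenon maximises π_X = (465 - q_S - q_X)q_X - 78q_X.
∂π_X/∂q_X = 387 - q_S - 2q_X = 0 gives the reaction function q_X = (387 - q_S)/2.
The leader anticipates this reaction. Substituting into P = 465 - Q gives P = 543/2 - (1/2)q_S, so π_S = (543/2 - (1/2)q_S)q_S - 78q_S.
Leader FOC: 387/2 - q_S = 0, so q_S = 387/2.
Then q_X = (387 - 387/2)/2 = 387/4.

193.50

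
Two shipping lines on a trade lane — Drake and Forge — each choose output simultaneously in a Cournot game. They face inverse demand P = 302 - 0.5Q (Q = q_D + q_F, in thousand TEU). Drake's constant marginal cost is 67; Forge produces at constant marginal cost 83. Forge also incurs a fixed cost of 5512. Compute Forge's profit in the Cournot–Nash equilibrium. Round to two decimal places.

Drake's profit: π_D = (302 - 0.5Q)q_D - (67q_D). Setting ∂π_D/∂q_D = 0: 235 - q_D - (1/2)(q_F) = 0.
Forge's profit: π_F = (302 - 0.5Q)q_F - (83q_F). Setting ∂π_F/∂q_F = 0: 219 - q_F - (1/2)(q_D) = 0.
Rearranging gives the reaction functions q_D = (235 - (1/2)q_F) and q_F = (219 - (1/2)q_D).
Substituting one into the other gives q_D = 502/3 and q_F = 406/3.
Price P = 302 - (1/2)·(908/3) = 452/3.
Forge's profit: (452/3 - 83)·(406/3) - 5512 = 3645.5556.

3645.56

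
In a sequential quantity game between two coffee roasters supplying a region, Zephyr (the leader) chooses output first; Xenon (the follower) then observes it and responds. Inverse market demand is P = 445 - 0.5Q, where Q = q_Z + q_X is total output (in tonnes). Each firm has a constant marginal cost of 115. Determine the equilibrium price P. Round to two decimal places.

197.50

The follower Xenon best-responds to any q_Z: π_X = (445 - 0.5Q)q_X - 115q_X.
∂π_X/∂q_X = 330 - (1/2)q_Z - q_X = 0 gives the reaction function q_X = (330 - (1/2)q_Z).
Zephyr substitutes q_X(q_Z) into its own profit: π_Z = q_Z(445 - (1/2)q_Z - (330 - (1/2)q_Z)/2) - 115q_Z = (280 - (1/4)q_Z)q_Z - 115q_Z.
The leader's first-order condition 165 - (1/2)q_Z = 0 yields q_Z = 330.
Then q_X = (330 - (1/2)·330) = 165.
Total output Q = 495, so price P = 445 - (1/2)·495 = 395/2.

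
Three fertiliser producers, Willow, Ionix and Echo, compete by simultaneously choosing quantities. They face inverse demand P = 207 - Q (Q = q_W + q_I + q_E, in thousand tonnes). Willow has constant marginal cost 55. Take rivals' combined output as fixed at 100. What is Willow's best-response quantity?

With rivals' combined output fixed at 100, Willow's profit is π_W = (207 - 100 - q_W)q_W - (55q_W) = (107 - q_W)q_W - (55q_W).
∂π_W/∂q_W = 52 - 2q_W = 0, so q_W = 26.

26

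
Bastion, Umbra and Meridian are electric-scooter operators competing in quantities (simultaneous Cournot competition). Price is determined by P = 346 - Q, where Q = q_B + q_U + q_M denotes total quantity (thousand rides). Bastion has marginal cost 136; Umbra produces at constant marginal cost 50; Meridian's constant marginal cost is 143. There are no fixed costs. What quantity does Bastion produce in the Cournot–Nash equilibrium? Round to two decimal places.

Bastion's profit: π_B = (346 - Q)q_B - (136q_B). Setting ∂π_B/∂q_B = 0: 210 - 2q_B - (q_U + q_M) = 0.
Umbra's first-order condition: 296 - 2q_U - (q_B + q_M) = 0.
Meridian's first-order condition: 203 - 2q_M - (q_B + q_U) = 0.
Adding the 3 conditions: 709 − 2Q − 2Q = 0, i.e. Q = 709/4.
Back-substituting: q_B = (210 − 709/4) = 131/4, q_U = (296 − 709/4) = 475/4, q_M = (203 − 709/4) = 103/4.

32.75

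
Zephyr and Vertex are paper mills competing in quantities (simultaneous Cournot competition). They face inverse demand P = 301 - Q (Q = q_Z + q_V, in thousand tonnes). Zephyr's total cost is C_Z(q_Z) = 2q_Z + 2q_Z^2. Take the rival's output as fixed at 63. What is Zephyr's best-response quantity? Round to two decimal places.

With the rival's output fixed at 63, Zephyr's profit is π_Z = (301 - 63 - q_Z)q_Z - (2q_Z + 2q_Z²) = (238 - q_Z)q_Z - (2q_Z + 2q_Z²).
∂π_Z/∂q_Z = 236 - 6q_Z = 0, so q_Z = 118/3.

39.33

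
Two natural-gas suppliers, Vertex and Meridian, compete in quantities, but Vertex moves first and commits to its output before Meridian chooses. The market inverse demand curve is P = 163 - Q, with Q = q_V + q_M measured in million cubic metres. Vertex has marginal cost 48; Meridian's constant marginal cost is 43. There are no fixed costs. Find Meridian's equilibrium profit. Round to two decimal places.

Solve by backward induction. Given q_V, the follower Meridian maximises π_M = (163 - q_V - q_M)q_M - 43q_M.
Follower FOC: 120 - q_V - 2q_M = 0, so q_M(q_V) = (120 - q_V)/2.
Vertex substitutes q_M(q_V) into its own profit: π_V = q_V(163 - q_V - (120 - q_V)/2) - 48q_V = (103 - (1/2)q_V)q_V - 48q_V.
Leader FOC: 55 - q_V = 0, so q_V = 55.
Then q_M = (120 - 55)/2 = 65/2.
Price P = 163 - 175/2 = 151/2.
Meridian's profit: (151/2 - 43)·(65/2) = 1056.2500.

1056.25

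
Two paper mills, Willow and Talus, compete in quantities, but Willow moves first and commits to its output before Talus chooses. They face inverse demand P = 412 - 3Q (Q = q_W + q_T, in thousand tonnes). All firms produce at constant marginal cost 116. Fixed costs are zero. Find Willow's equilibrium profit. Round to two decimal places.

3650.67

Solve by backward induction. Given q_W, the follower Talus maximises π_T = (412 - 3q_W - 3q_T)q_T - 116q_T.
∂π_T/∂q_T = 296 - 3q_W - 6q_T = 0 gives the reaction function q_T = (296 - 3q_W)/6.
Willow substitutes q_T(q_W) into its own profit: π_W = q_W(412 - 3q_W - (296 - 3q_W)/2) - 116q_W = (264 - (3/2)q_W)q_W - 116q_W.
Maximising: ∂π_W/∂q_W = 148 - 3q_W = 0, giving q_W = 148/3.
Then q_T = (296 - 3·(148/3))/6 = 74/3.
Price P = 412 - 3·74 = 190.
Willow's profit: (190 - 116)·(148/3) = 3650.6667.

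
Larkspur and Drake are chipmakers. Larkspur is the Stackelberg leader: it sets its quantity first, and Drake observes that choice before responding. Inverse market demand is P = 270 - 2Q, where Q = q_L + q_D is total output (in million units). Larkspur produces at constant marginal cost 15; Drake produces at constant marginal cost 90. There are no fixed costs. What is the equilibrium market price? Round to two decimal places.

Solve by backward induction. Given q_L, the follower Drake maximises π_D = (270 - 2q_L - 2q_D)q_D - 90q_D.
Setting the follower's marginal profit to zero, 180 - 2q_L - 4q_D = 0, i.e. q_D = (180 - 2q_L)/4.
The leader anticipates this reaction. Substituting into P = 270 - 2Q gives P = 180 - q_L, so π_L = (180 - q_L)q_L - 15q_L.
Maximising: ∂π_L/∂q_L = 165 - 2q_L = 0, giving q_L = 165/2.
Then q_D = (180 - 2·(165/2))/4 = 15/4.
Total output Q = 345/4, so price P = 270 - 2·(345/4) = 195/2.

97.50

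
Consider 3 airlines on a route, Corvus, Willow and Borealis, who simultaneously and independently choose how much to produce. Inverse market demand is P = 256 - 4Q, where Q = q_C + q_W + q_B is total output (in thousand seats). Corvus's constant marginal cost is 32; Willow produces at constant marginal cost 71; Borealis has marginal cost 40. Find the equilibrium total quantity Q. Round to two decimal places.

39.06

Corvus's profit: π_C = (256 - 4Q)q_C - (32q_C). Setting ∂π_C/∂q_C = 0: 224 - 8q_C - 4(q_W + q_B) = 0.
Willow's first-order condition: 185 - 8q_W - 4(q_C + q_B) = 0.
Borealis's profit: π_B = (256 - 4Q)q_B - (40q_B). Setting ∂π_B/∂q_B = 0: 216 - 8q_B - 4(q_C + q_W) = 0.
Adding the 3 conditions: 625 − 8Q − 8Q = 0, i.e. Q = 625/16.
Back-substituting: q_C = (224 − 625/4)/4 = 271/16, q_W = (185 − 625/4)/4 = 115/16, q_B = (216 − 625/4)/4 = 239/16.
Total output Q = 271/16 + 115/16 + 239/16 = 625/16.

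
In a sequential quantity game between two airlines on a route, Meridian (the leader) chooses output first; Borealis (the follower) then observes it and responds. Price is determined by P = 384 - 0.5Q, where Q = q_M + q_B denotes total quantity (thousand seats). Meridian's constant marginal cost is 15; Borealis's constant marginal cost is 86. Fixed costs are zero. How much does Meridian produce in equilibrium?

Solve by backward induction. Given q_M, the follower Borealis maximises π_B = (384 - (1/2)q_M - (1/2)q_B)q_B - 86q_B.
Follower FOC: 298 - (1/2)q_M - q_B = 0, so q_B(q_M) = (298 - (1/2)q_M).
Meridian substitutes q_B(q_M) into its own profit: π_M = q_M(384 - (1/2)q_M - (298 - (1/2)q_M)/2) - 15q_M = (235 - (1/4)q_M)q_M - 15q_M.
The leader's first-order condition 220 - (1/2)q_M = 0 yields q_M = 440.
Then q_B = (298 - (1/2)·440) = 78.

440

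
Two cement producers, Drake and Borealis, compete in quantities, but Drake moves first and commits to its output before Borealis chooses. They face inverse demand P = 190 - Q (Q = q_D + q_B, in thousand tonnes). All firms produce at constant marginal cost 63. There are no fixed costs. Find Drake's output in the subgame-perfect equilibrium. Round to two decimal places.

Solve by backward induction. Given q_D, the follower Borealis maximises π_B = (190 - q_D - q_B)q_B - 63q_B.
Follower FOC: 127 - q_D - 2q_B = 0, so q_B(q_D) = (127 - q_D)/2.
The leader anticipates this reaction. Substituting into P = 190 - Q gives P = 253/2 - (1/2)q_D, so π_D = (253/2 - (1/2)q_D)q_D - 63q_D.
Leader FOC: 127/2 - q_D = 0, so q_D = 127/2.
Then q_B = (127 - 127/2)/2 = 127/4.

63.50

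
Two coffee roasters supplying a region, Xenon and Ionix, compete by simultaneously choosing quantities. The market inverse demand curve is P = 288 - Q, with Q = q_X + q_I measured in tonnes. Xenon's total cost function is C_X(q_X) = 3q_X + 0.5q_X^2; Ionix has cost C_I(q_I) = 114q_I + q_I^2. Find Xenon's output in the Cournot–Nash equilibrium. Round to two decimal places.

87.82

Xenon's profit: π_X = (288 - Q)q_X - (3q_X + (1/2)q_X²). Setting ∂π_X/∂q_X = 0: 285 - 3q_X - (q_I) = 0.
Ionix's profit: π_I = (288 - Q)q_I - (114q_I + q_I²). Setting ∂π_I/∂q_I = 0: 174 - 4q_I - (q_X) = 0.
Rearranging gives the reaction functions q_X = (285 - q_I)/3 and q_I = (174 - q_X)/4.
Solving the pair: q_X = 966/11, q_I = 237/11.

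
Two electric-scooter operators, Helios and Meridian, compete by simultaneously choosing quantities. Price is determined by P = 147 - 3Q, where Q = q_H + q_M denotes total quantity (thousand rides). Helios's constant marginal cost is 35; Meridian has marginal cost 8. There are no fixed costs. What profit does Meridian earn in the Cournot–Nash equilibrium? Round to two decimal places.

1020.59

Helios's profit: π_H = (147 - 3Q)q_H - (35q_H). Setting ∂π_H/∂q_H = 0: 112 - 6q_H - 3(q_M) = 0.
Meridian's first-order condition: 139 - 6q_M - 3(q_H) = 0.
Rearranging gives the reaction functions q_H = (112 - 3q_M)/6 and q_M = (139 - 3q_H)/6.
Solving the pair: q_H = 85/9, q_M = 166/9.
Price P = 147 - 3·(251/9) = 190/3.
Meridian's profit: (190/3 - 8)·(166/9) = 1020.5926.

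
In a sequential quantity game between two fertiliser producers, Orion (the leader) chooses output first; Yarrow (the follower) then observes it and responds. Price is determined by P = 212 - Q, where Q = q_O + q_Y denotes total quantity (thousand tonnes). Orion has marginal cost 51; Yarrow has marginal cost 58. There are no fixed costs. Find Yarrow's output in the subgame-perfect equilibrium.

35

The follower Yarrow best-responds to any q_O: π_Y = (212 - Q)q_Y - 58q_Y.
Follower FOC: 154 - q_O - 2q_Y = 0, so q_Y(q_O) = (154 - q_O)/2.
Orion substitutes q_Y(q_O) into its own profit: π_O = q_O(212 - q_O - (154 - q_O)/2) - 51q_O = (135 - (1/2)q_O)q_O - 51q_O.
The leader's first-order condition 84 - q_O = 0 yields q_O = 84.
Then q_Y = (154 - 84)/2 = 35.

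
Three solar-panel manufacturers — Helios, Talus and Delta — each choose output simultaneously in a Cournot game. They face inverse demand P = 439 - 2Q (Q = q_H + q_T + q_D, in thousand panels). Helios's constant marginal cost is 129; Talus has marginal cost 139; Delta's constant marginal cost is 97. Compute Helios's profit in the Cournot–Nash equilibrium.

Helios's profit: π_H = (439 - 2Q)q_H - (129q_H). Setting ∂π_H/∂q_H = 0: 310 - 4q_H - 2(q_T + q_D) = 0.
Talus's first-order condition: 300 - 4q_T - 2(q_H + q_D) = 0.
Delta's first-order condition: 342 - 4q_D - 2(q_H + q_T) = 0.
Adding the 3 conditions: 952 − 4Q − 4Q = 0, i.e. Q = 119.
Back-substituting: q_H = (310 − 238)/2 = 36, q_T = (300 − 238)/2 = 31, q_D = (342 − 238)/2 = 52.
Price P = 439 - 2·119 = 201.
Helios's profit: (201 - 129)·36 = 2592.

2592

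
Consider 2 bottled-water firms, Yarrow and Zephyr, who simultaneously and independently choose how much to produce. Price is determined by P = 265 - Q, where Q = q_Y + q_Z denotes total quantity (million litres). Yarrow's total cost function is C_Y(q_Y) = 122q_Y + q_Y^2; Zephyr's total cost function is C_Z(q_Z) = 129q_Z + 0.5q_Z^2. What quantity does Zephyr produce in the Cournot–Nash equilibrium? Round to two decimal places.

Yarrow's profit: π_Y = (265 - Q)q_Y - (122q_Y + q_Y²). Setting ∂π_Y/∂q_Y = 0: 143 - 4q_Y - (q_Z) = 0.
Zephyr's first-order condition: 136 - 3q_Z - (q_Y) = 0.
Best responses: q_Y = (143 - q_Z)/4, q_Z = (136 - q_Y)/3.
Substituting one into the other gives q_Y = 293/11 and q_Z = 401/11.

36.45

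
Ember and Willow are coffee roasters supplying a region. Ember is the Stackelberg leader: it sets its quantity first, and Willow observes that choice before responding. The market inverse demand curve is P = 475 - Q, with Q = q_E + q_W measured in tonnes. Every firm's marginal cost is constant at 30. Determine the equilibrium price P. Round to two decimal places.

The follower Willow best-responds to any q_E: π_W = (475 - Q)q_W - 30q_W.
Setting the follower's marginal profit to zero, 445 - q_E - 2q_W = 0, i.e. q_W = (445 - q_E)/2.
Ember substitutes q_W(q_E) into its own profit: π_E = q_E(475 - q_E - (445 - q_E)/2) - 30q_E = (505/2 - (1/2)q_E)q_E - 30q_E.
Leader FOC: 445/2 - q_E = 0, so q_E = 445/2.
Then q_W = (445 - 445/2)/2 = 445/4.
Total output Q = 1335/4, so price P = 475 - 1335/4 = 565/4.

141.25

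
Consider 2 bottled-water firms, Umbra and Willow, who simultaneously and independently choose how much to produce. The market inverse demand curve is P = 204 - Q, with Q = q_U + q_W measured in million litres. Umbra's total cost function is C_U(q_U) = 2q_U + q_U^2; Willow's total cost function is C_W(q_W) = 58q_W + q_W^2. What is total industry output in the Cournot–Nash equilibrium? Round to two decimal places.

Umbra's profit: π_U = (204 - Q)q_U - (2q_U + q_U²). Setting ∂π_U/∂q_U = 0: 202 - 4q_U - (q_W) = 0.
Willow's profit: π_W = (204 - Q)q_W - (58q_W + q_W²). Setting ∂π_W/∂q_W = 0: 146 - 4q_W - (q_U) = 0.
Rearranging gives the reaction functions q_U = (202 - q_W)/4 and q_W = (146 - q_U)/4.
Solving the pair: q_U = 662/15, q_W = 382/15.
Total output Q = 662/15 + 382/15 = 348/5.

69.60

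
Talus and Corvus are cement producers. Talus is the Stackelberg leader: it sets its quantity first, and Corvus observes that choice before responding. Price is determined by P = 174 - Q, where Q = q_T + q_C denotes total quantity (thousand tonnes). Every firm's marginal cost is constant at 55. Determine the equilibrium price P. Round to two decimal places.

The follower Corvus best-responds to any q_T: π_C = (174 - Q)q_C - 55q_C.
Follower FOC: 119 - q_T - 2q_C = 0, so q_C(q_T) = (119 - q_T)/2.
The leader anticipates this reaction. Substituting into P = 174 - Q gives P = 229/2 - (1/2)q_T, so π_T = (229/2 - (1/2)q_T)q_T - 55q_T.
Leader FOC: 119/2 - q_T = 0, so q_T = 119/2.
Then q_C = (119 - 119/2)/2 = 119/4.
Total output Q = 357/4, so price P = 174 - 357/4 = 339/4.

84.75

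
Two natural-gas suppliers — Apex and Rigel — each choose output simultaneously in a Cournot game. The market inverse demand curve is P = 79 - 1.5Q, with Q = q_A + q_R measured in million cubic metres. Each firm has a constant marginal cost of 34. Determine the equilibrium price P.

Each firm earns π_i = (79 - 1.5Q)q_i - 34q_i.
Setting ∂π_i/∂q_i = 0 with rivals' quantities fixed: 45 - 3q_i - (3/2)q_j = 0.
By symmetry each firm produces the same amount; substituting q_j = q_i yields q_i = 45/(9/2) = 10.
Total output Q = 20, so price P = 79 - (3/2)·20 = 49.

49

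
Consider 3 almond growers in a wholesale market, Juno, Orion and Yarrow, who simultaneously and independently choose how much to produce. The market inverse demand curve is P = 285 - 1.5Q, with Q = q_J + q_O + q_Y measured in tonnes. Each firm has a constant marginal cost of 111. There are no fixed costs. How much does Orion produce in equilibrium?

Each firm earns π_i = (285 - 1.5Q)q_i - 111q_i.
Setting ∂π_i/∂q_i = 0 with rivals' quantities fixed: 174 - 3q_i - (3/2)·Σ_{j≠i} q_j = 0.
With identical firms every q_j equals q_i, so Σ_{j≠i} q_j = 2q_i and 174 = 6q_i, giving q_i = 29.

29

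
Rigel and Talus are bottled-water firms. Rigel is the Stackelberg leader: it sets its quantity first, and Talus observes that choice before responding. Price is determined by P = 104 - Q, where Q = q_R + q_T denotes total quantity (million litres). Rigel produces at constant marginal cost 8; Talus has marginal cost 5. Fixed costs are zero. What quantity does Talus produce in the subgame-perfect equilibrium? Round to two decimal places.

26.25

The follower Talus best-responds to any q_R: π_T = (104 - Q)q_T - 5q_T.
∂π_T/∂q_T = 99 - q_R - 2q_T = 0 gives the reaction function q_T = (99 - q_R)/2.
The leader anticipates this reaction. Substituting into P = 104 - Q gives P = 109/2 - (1/2)q_R, so π_R = (109/2 - (1/2)q_R)q_R - 8q_R.
The leader's first-order condition 93/2 - q_R = 0 yields q_R = 93/2.
Then q_T = (99 - 93/2)/2 = 105/4.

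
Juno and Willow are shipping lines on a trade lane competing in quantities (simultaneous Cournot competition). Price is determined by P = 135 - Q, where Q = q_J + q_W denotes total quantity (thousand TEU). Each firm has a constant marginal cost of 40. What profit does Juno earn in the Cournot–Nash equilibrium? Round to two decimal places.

Each firm earns π_i = (135 - Q)q_i - 40q_i.
First-order condition (treating rivals' output as given): 95 - 2q_i - q_j = 0.
By symmetry each firm produces the same amount; substituting q_j = q_i yields q_i = 95/3.
Price P = 135 - 190/3 = 215/3.
Juno's profit: (215/3 - 40)·(95/3) = 1002.7778.

1002.78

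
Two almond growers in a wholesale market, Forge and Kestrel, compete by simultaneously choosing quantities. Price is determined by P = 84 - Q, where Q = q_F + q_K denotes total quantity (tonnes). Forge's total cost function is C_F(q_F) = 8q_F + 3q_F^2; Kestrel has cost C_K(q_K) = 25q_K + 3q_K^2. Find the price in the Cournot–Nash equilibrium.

Forge's profit: π_F = (84 - Q)q_F - (8q_F + 3q_F²). Setting ∂π_F/∂q_F = 0: 76 - 8q_F - (q_K) = 0.
Kestrel's profit: π_K = (84 - Q)q_K - (25q_K + 3q_K²). Setting ∂π_K/∂q_K = 0: 59 - 8q_K - (q_F) = 0.
So q_F = (76 - q_K)/8 and q_K = (59 - q_F)/8.
Solving the pair: q_F = 61/7, q_K = 44/7.
Total output Q = 15, so price P = 84 - 15 = 69.

69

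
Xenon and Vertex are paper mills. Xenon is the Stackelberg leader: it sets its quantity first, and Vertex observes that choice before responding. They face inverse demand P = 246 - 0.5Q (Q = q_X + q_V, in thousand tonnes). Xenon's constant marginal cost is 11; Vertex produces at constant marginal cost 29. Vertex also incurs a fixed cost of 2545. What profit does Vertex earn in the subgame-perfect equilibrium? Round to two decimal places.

1550.13

Solve by backward induction. Given q_X, the follower Vertex maximises π_V = (246 - (1/2)q_X - (1/2)q_V)q_V - 29q_V.
Setting the follower's marginal profit to zero, 217 - (1/2)q_X - q_V = 0, i.e. q_V = (217 - (1/2)q_X).
Xenon substitutes q_V(q_X) into its own profit: π_X = q_X(246 - (1/2)q_X - (217 - (1/2)q_X)/2) - 11q_X = (275/2 - (1/4)q_X)q_X - 11q_X.
Maximising: ∂π_X/∂q_X = 253/2 - (1/2)q_X = 0, giving q_X = 253.
Then q_V = (217 - (1/2)·253) = 181/2.
Price P = 246 - (1/2)·(687/2) = 297/4.
Vertex's profit: (297/4 - 29)·(181/2) - 2545 = 1550.1250.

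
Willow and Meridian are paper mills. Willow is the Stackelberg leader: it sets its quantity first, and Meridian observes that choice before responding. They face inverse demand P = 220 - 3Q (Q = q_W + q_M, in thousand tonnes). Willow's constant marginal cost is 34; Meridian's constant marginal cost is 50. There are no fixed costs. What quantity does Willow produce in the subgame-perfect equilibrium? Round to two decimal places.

Solve by backward induction. Given q_W, the follower Meridian maximises π_M = (220 - 3q_W - 3q_M)q_M - 50q_M.
∂π_M/∂q_M = 170 - 3q_W - 6q_M = 0 gives the reaction function q_M = (170 - 3q_W)/6.
The leader anticipates this reaction. Substituting into P = 220 - 3Q gives P = 135 - (3/2)q_W, so π_W = (135 - (3/2)q_W)q_W - 34q_W.
Leader FOC: 101 - 3q_W = 0, so q_W = 101/3.
Then q_M = (170 - 3·(101/3))/6 = 23/2.

33.67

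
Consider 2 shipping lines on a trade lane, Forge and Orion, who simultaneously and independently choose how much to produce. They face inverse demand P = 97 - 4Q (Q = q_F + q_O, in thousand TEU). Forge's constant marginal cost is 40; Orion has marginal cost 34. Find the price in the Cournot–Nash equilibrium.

57

Forge's profit: π_F = (97 - 4Q)q_F - (40q_F). Setting ∂π_F/∂q_F = 0: 57 - 8q_F - 4(q_O) = 0.
Orion's first-order condition: 63 - 8q_O - 4(q_F) = 0.
Rearranging gives the reaction functions q_F = (57 - 4q_O)/8 and q_O = (63 - 4q_F)/8.
Substituting one into the other gives q_F = 17/4 and q_O = 23/4.
Total output Q = 10, so price P = 97 - 4·10 = 57.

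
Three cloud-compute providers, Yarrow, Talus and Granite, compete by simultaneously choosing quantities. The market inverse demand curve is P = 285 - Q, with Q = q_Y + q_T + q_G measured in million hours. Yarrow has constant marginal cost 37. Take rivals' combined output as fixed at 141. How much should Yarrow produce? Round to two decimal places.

53.50

With rivals' combined output fixed at 141, Yarrow's profit is π_Y = (285 - 141 - q_Y)q_Y - (37q_Y) = (144 - q_Y)q_Y - (37q_Y).
∂π_Y/∂q_Y = 107 - 2q_Y = 0, so q_Y = 107/2.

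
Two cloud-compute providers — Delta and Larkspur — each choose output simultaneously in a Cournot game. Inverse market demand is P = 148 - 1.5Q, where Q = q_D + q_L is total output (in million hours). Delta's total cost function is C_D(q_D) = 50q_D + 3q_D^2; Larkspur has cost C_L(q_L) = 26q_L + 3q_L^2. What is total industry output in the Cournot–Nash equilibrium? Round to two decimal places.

Delta's profit: π_D = (148 - 1.5Q)q_D - (50q_D + 3q_D²). Setting ∂π_D/∂q_D = 0: 98 - 9q_D - (3/2)(q_L) = 0.
Larkspur's first-order condition: 122 - 9q_L - (3/2)(q_D) = 0.
Best responses: q_D = (98 - (3/2)q_L)/9, q_L = (122 - (3/2)q_D)/9.
Solving the pair: q_D = 932/105, q_L = 1268/105.
Total output Q = 932/105 + 1268/105 = 440/21.

20.95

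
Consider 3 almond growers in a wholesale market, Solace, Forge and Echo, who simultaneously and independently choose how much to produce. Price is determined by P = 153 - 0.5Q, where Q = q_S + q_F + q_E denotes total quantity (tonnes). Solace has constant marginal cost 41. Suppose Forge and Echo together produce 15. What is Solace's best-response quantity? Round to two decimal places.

With rivals' combined output fixed at 15, Solace's profit is π_S = (153 - (1/2)·15 - (1/2)q_S)q_S - (41q_S) = (291/2 - (1/2)q_S)q_S - (41q_S).
∂π_S/∂q_S = 209/2 - q_S = 0, so q_S = 209/2.

104.50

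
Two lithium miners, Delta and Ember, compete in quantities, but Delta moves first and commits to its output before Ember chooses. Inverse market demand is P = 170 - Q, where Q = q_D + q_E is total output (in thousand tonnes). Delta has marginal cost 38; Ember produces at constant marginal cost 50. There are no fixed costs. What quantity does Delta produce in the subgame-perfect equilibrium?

72

The follower Ember best-responds to any q_D: π_E = (170 - Q)q_E - 50q_E.
Follower FOC: 120 - q_D - 2q_E = 0, so q_E(q_D) = (120 - q_D)/2.
Delta substitutes q_E(q_D) into its own profit: π_D = q_D(170 - q_D - (120 - q_D)/2) - 38q_D = (110 - (1/2)q_D)q_D - 38q_D.
The leader's first-order condition 72 - q_D = 0 yields q_D = 72.
Then q_E = (120 - 72)/2 = 24.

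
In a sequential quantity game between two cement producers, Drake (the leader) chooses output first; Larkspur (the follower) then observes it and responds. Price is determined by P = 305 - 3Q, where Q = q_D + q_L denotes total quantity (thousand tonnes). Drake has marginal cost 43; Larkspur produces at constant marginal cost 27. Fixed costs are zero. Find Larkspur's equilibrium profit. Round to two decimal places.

2002.08

The follower Larkspur best-responds to any q_D: π_L = (305 - 3Q)q_L - 27q_L.
∂π_L/∂q_L = 278 - 3q_D - 6q_L = 0 gives the reaction function q_L = (278 - 3q_D)/6.
Drake substitutes q_L(q_D) into its own profit: π_D = q_D(305 - 3q_D - (278 - 3q_D)/2) - 43q_D = (166 - (3/2)q_D)q_D - 43q_D.
The leader's first-order condition 123 - 3q_D = 0 yields q_D = 41.
Then q_L = (278 - 3·41)/6 = 155/6.
Price P = 305 - 3·(401/6) = 209/2.
Larkspur's profit: (209/2 - 27)·(155/6) = 2002.0833.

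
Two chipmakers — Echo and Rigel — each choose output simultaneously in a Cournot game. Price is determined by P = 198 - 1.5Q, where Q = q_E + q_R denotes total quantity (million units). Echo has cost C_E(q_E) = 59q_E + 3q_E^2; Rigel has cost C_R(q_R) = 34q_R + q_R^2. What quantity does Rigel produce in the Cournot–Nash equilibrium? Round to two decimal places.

Echo's profit: π_E = (198 - 1.5Q)q_E - (59q_E + 3q_E²). Setting ∂π_E/∂q_E = 0: 139 - 9q_E - (3/2)(q_R) = 0.
Rigel's first-order condition: 164 - 5q_R - (3/2)(q_E) = 0.
Rearranging gives the reaction functions q_E = (139 - (3/2)q_R)/9 and q_R = (164 - (3/2)q_E)/5.
Substituting one into the other gives q_E = 1796/171 and q_R = 1690/57.

29.65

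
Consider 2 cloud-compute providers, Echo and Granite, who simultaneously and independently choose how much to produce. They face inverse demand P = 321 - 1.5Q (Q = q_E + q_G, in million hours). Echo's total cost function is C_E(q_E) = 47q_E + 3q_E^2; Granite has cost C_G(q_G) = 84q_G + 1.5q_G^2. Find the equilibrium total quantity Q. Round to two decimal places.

Echo's profit: π_E = (321 - 1.5Q)q_E - (47q_E + 3q_E²). Setting ∂π_E/∂q_E = 0: 274 - 9q_E - (3/2)(q_G) = 0.
Granite's first-order condition: 237 - 6q_G - (3/2)(q_E) = 0.
So q_E = (274 - (3/2)q_G)/9 and q_G = (237 - (3/2)q_E)/6.
Substituting one into the other gives q_E = 1718/69 and q_G = 33.2754.
Total output Q = 1718/69 + 33.2754 = 1338/23.

58.17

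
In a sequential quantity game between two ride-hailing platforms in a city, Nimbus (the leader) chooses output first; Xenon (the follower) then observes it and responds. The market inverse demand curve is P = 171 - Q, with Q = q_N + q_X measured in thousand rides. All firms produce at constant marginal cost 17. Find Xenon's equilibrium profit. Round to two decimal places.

1482.25

The follower Xenon best-responds to any q_N: π_X = (171 - Q)q_X - 17q_X.
Setting the follower's marginal profit to zero, 154 - q_N - 2q_X = 0, i.e. q_X = (154 - q_N)/2.
Nimbus substitutes q_X(q_N) into its own profit: π_N = q_N(171 - q_N - (154 - q_N)/2) - 17q_N = (94 - (1/2)q_N)q_N - 17q_N.
Leader FOC: 77 - q_N = 0, so q_N = 77.
Then q_X = (154 - 77)/2 = 77/2.
Price P = 171 - 231/2 = 111/2.
Xenon's profit: (111/2 - 17)·(77/2) = 1482.2500.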